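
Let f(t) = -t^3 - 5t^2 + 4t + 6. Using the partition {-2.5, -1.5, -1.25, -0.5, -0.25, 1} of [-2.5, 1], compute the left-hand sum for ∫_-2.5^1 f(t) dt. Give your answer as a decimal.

Subinterval widths: 1, 0.25, 0.75, 0.25, 1.25.
Left endpoints: -2.5, -1.5, -1.25, -0.5, -0.25.
f(-2.5) = -19.625, f(-1.5) = -7.875, f(-1.25) = -4.859375, f(-0.5) = 2.875, f(-0.25) = 4.703125.
Sum = Σ Δt_i · f(t_i).
Sum = -18.640625.

-18.640625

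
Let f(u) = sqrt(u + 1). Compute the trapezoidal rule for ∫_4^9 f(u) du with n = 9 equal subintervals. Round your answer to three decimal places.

13.627

Δu = (9 − 4)/9 = 5/9.
f(4) ≈ 2.236, f(41/9) ≈ 2.357, f(46/9) ≈ 2.472, f(17/3) ≈ 2.582, f(56/9) ≈ 2.687, f(61/9) ≈ 2.789, f(22/3) ≈ 2.887, f(71/9) ≈ 2.981, f(76/9) ≈ 3.073, f(9) ≈ 3.162.
T_9 = (Δu/2)·[f(u_0) + 2f(u_1) + ... + 2f(u_{8}) + f(u_9)].
Sum ≈ 13.627.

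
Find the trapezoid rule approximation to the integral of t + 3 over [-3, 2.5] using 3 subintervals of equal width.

15.125

Δt = (2.5 − (-3))/3 = 11/6.
f(-3) = 0, f(-7/6) = 11/6, f(2/3) = 11/3, f(2.5) = 5.5.
T_3 = (Δt/2)·[f(t_0) + 2f(t_1) + 2f(t_2) + f(t_3)].
Sum = 15.125.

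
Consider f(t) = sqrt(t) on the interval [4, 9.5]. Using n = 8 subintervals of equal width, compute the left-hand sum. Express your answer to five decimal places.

13.81185

Δt = (9.5 − 4)/8 = 0.6875.
Left endpoints: 4, 4.6875, 5.375, 6.0625, 6.75, 7.4375, 8.125, 8.8125.
f(4) ≈ 2.00000, f(4.6875) ≈ 2.16506, f(5.375) ≈ 2.31840, f(6.0625) ≈ 2.46221, f(6.75) ≈ 2.59808, f(7.4375) ≈ 2.72718, f(8.125) ≈ 2.85044, f(8.8125) ≈ 2.96859.
Sum = Δt · [f(4) + f(4.6875) + f(5.375) + ...].
Sum ≈ 13.81185.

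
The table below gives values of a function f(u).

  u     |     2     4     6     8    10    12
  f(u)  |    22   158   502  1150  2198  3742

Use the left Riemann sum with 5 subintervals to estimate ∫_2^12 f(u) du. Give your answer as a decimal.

8060

Δu = 2.
Sum = 2·[22 + 158 + 502 + 1150 + 2198] = 8060.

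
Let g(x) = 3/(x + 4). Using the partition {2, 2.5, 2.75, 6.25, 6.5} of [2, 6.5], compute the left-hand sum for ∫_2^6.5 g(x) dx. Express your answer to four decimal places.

Subinterval widths: 0.5, 0.25, 3.5, 0.25.
Left endpoints: 2, 2.5, 2.75, 6.25.
g(2) = 0.5, g(2.5) = 6/13, g(2.75) = 4/9, g(6.25) = 12/41.
Sum = Σ Δx_i · g(x_i).
Sum ≈ 1.9941.

1.9941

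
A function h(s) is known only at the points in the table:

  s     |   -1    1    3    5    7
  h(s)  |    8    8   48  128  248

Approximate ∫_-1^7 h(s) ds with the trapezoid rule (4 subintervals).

624

Δs = 2.
T_4 = (2/2)·[8 + 2·8 + 2·48 + 2·128 + 248] = 624.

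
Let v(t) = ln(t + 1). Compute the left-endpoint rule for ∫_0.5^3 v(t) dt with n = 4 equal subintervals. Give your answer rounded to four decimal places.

2.1170

Δt = (3 − 0.5)/4 = 0.625.
Left endpoints: 0.5, 1.125, 1.75, 2.375.
v(0.5) ≈ 0.4055, v(1.125) ≈ 0.7538, v(1.75) ≈ 1.0116, v(2.375) ≈ 1.2164.
Sum = Δt · [v(0.5) + v(1.125) + v(1.75) + v(2.375)].
Sum ≈ 2.1170.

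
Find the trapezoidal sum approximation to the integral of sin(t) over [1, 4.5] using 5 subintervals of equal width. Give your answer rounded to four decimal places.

0.7202

Δt = (4.5 − 1)/5 = 0.7.
f(1) ≈ 0.8415, f(1.7) ≈ 0.9917, f(2.4) ≈ 0.6755, f(3.1) ≈ 0.0416, f(3.8) ≈ -0.6119, f(4.5) ≈ -0.9775.
T_5 = (Δt/2)·[f(t_0) + 2f(t_1) + ... + 2f(t_{4}) + f(t_5)].
Sum ≈ 0.7202.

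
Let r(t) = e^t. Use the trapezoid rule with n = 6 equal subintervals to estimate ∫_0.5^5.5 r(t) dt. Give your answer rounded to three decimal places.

256.948

Δt = (5.5 − 0.5)/6 = 5/6.
r(0.5) ≈ 1.649, r(4/3) ≈ 3.794, r(13/6) ≈ 8.729, r(3) ≈ 20.086, r(23/6) ≈ 46.216, r(14/3) ≈ 106.343, r(5.5) ≈ 244.692.
T_6 = (Δt/2)·[r(t_0) + 2r(t_1) + ... + 2r(t_{5}) + r(t_6)].
Sum ≈ 256.948.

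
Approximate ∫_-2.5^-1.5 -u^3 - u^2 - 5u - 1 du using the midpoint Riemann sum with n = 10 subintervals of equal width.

13.4125

Δu = (-1.5 − (-2.5))/10 = 0.1.
Midpoints: -2.45, -2.35, -2.25, -2.15, -2.05, -1.95, -1.85, -1.75, -1.65, -1.55.
f(-2.45) = 19.953625, f(-2.35) = 18.205375, f(-2.25) = 16.578125, f(-2.15) = 15.065875, f(-2.05) = 13.662625, f(-1.95) = 12.362375, f(-1.85) = 11.159125, f(-1.75) = 10.046875, f(-1.65) = 9.019625, f(-1.55) = 8.071375.
Sum = Δu · [f(-2.45) + f(-2.35) + f(-2.25) + ...].
Sum = 13.4125.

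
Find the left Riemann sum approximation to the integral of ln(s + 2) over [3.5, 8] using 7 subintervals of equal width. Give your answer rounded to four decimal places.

8.9548

Δs = (8 − 3.5)/7 = 9/14.
Left endpoints: 3.5, 29/7, 67/14, 38/7, 85/14, 47/7, 103/14.
f(3.5) ≈ 1.7047, f(29/7) ≈ 1.8153, f(67/14) ≈ 1.9148, f(38/7) ≈ 2.0053, f(85/14) ≈ 2.0883, f(47/7) ≈ 2.1650, f(103/14) ≈ 2.2361.
Sum = Δs · [f(3.5) + f(29/7) + f(67/14) + ...].
Sum ≈ 8.9548.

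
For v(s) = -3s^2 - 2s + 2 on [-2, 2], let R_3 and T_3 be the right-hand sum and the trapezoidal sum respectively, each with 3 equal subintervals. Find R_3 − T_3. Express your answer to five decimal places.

R_3 ≈ -16.8888889.
T_3 ≈ -11.5555556.
R_3 − T_3 ≈ -5.33333.

-5.33333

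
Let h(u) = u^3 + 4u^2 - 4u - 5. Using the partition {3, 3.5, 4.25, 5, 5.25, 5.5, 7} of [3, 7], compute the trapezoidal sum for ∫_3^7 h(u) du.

916.875

Subinterval widths: 0.5, 0.75, 0.75, 0.25, 0.25, 1.5.
h(3) = 46, h(3.5) = 72.875, h(4.25) = 127.015625, h(5) = 200, h(5.25) = 228.953125, h(5.5) = 260.375, h(7) = 506.
On each subinterval the trapezoid contributes (Δu_i/2)·[h(u_{i-1}) + h(u_i)].
Sum = 916.875.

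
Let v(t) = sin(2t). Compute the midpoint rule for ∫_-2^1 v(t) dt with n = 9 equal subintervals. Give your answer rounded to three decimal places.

-0.121

Δt = (1 − (-2))/9 = 1/3.
Midpoints: -11/6, -1.5, -7/6, -5/6, -0.5, -1/6, 1/6, 0.5, 5/6.
v(-11/6) ≈ 0.501, v(-1.5) ≈ -0.141, v(-7/6) ≈ -0.723, v(-5/6) ≈ -0.995, v(-0.5) ≈ -0.841, v(-1/6) ≈ -0.327, v(1/6) ≈ 0.327, v(0.5) ≈ 0.841, v(5/6) ≈ 0.995.
Sum = Δt · [v(-11/6) + v(-1.5) + v(-7/6) + ...].
Sum ≈ -0.121.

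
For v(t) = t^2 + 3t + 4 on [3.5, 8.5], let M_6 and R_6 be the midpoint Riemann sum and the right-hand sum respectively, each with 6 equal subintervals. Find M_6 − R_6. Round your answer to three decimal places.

-32.118

M_6 ≈ 300.12731.
R_6 ≈ 332.24537.
M_6 − R_6 ≈ -32.118.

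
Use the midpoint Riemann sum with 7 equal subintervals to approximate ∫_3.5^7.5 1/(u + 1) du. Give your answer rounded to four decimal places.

0.6355

Δu = (7.5 − 3.5)/7 = 4/7.
Midpoints: 53/14, 61/14, 69/14, 5.5, 85/14, 93/14, 101/14.
f(53/14) = 14/67, f(61/14) = 14/75, f(69/14) = 14/83, f(5.5) = 2/13, f(85/14) = 14/99, f(93/14) = 14/107, f(101/14) = 14/115.
Sum = Δu · [f(53/14) + f(61/14) + f(69/14) + ...].
Sum ≈ 0.6355.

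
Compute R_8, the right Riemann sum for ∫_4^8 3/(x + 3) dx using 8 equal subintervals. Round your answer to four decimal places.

1.3178

Δx = (8 − 4)/8 = 0.5.
Right endpoints: 4.5, 5, 5.5, 6, 6.5, 7, 7.5, 8.
f(4.5) = 0.4, f(5) = 0.375, f(5.5) = 6/17, f(6) = 1/3, f(6.5) = 6/19, f(7) = 0.3, f(7.5) = 2/7, f(8) = 3/11.
Sum = Δx · [f(4.5) + f(5) + f(5.5) + ...].
Sum ≈ 1.3178.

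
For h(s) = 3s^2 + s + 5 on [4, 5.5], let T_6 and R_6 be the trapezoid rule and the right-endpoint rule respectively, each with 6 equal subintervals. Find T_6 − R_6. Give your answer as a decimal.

-5.53125

T_6 = 117.046875.
R_6 = 122.578125.
T_6 − R_6 = -5.53125.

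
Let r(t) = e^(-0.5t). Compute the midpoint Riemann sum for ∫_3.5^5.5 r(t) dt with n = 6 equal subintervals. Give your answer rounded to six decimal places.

Δt = (5.5 − 3.5)/6 = 1/3.
Midpoints: 11/3, 4, 13/3, 14/3, 5, 16/3.
r(11/3) ≈ 0.159880, r(4) ≈ 0.135335, r(13/3) ≈ 0.114559, r(14/3) ≈ 0.096972, r(5) ≈ 0.082085, r(16/3) ≈ 0.069483.
Sum = Δt · [r(11/3) + r(4) + r(13/3) + ...].
Sum ≈ 0.219438.

0.219438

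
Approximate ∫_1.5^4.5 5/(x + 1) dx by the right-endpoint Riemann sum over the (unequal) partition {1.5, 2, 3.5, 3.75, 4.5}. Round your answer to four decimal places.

Subinterval widths: 0.5, 1.5, 0.25, 0.75.
Right endpoints: 2, 3.5, 3.75, 4.5.
f(2) = 5/3, f(3.5) = 10/9, f(3.75) = 20/19, f(4.5) = 10/11.
Sum = Σ Δx_i · f(x_i).
Sum ≈ 3.4450.

3.4450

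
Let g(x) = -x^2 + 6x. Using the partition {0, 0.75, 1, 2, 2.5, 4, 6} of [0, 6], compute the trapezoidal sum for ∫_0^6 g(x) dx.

Subinterval widths: 0.75, 0.25, 1, 0.5, 1.5, 2.
g(0) = 0, g(0.75) = 3.9375, g(1) = 5, g(2) = 8, g(2.5) = 8.75, g(4) = 8, g(6) = 0.
On each subinterval the trapezoid contributes (Δx_i/2)·[g(x_{i-1}) + g(x_i)].
Sum = 33.84375.

33.84375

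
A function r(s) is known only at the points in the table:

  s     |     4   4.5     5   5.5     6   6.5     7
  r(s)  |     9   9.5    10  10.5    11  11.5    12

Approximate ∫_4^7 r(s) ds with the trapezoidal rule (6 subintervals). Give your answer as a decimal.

31.5

Δs = 0.5.
T_6 = (0.5/2)·[9 + 2·9.5 + 2·10 + 2·10.5 + 2·11 + 2·11.5 + 12] = 31.5.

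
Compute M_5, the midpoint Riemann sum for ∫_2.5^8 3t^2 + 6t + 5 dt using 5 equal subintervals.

695.46125

Δt = (8 − 2.5)/5 = 1.1.
Midpoints: 3.05, 4.15, 5.25, 6.35, 7.45.
f(3.05) = 51.2075, f(4.15) = 81.5675, f(5.25) = 119.1875, f(6.35) = 164.0675, f(7.45) = 216.2075.
Sum = Δt · [f(3.05) + f(4.15) + f(5.25) + f(6.35) + f(7.45)].
Sum = 695.46125.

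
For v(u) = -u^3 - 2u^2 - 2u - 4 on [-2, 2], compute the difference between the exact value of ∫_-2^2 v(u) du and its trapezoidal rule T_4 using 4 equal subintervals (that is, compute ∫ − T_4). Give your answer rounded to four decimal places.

Exact integral: ∫_-2^2 v(u) du ≈ -26.666667.
T_4 = -28.
Error ≈ -26.666667 − (-28) ≈ 1.3333.

1.3333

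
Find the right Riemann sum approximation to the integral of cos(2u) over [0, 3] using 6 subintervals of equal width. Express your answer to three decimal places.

Δu = (3 − 0)/6 = 0.5.
Right endpoints: 0.5, 1, 1.5, 2, 2.5, 3.
f(0.5) ≈ 0.540, f(1) ≈ -0.416, f(1.5) ≈ -0.990, f(2) ≈ -0.654, f(2.5) ≈ 0.284, f(3) ≈ 0.960.
Sum = Δu · [f(0.5) + f(1) + f(1.5) + ...].
Sum ≈ -0.138.

-0.138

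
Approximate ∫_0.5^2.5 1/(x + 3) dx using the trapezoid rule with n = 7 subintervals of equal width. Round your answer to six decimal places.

Δx = (2.5 − 0.5)/7 = 2/7.
f(0.5) = 2/7, f(11/14) = 14/53, f(15/14) = 14/57, f(19/14) = 14/61, f(23/14) = 14/65, f(27/14) = 14/69, f(31/14) = 14/73, f(2.5) = 2/11.
T_7 = (Δx/2)·[f(x_0) + 2f(x_1) + ... + 2f(x_{6}) + f(x_7)].
Sum ≈ 0.452315.

0.452315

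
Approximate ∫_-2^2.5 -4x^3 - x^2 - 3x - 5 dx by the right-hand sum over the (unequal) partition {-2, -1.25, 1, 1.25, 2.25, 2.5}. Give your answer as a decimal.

Subinterval widths: 0.75, 2.25, 0.25, 1, 0.25.
Right endpoints: -1.25, 1, 1.25, 2.25, 2.5.
f(-1.25) = 5, f(1) = -13, f(1.25) = -18.125, f(2.25) = -62.375, f(2.5) = -81.25.
Sum = Σ Δx_i · f(x_i).
Sum = -112.71875.

-112.71875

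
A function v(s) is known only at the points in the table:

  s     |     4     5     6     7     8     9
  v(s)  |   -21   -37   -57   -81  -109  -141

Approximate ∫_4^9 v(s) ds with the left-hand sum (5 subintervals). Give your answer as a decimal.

-305

Δs = 1.
Sum = 1·[(-21) + (-37) + (-57) + (-81) + (-109)] = -305.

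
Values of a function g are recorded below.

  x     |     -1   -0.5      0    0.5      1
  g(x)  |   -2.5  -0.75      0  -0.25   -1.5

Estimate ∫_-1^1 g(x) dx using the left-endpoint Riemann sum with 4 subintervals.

-1.75

Δx = 0.5.
Sum = 0.5·[(-2.5) + (-0.75) + 0 + (-0.25)] = -1.75.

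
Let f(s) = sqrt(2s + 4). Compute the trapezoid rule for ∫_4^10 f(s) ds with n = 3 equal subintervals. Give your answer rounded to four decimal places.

Δs = (10 − 4)/3 = 2.
f(4) ≈ 3.4641, f(6) ≈ 4.0000, f(8) ≈ 4.4721, f(10) ≈ 4.8990.
T_3 = (Δs/2)·[f(s_0) + 2f(s_1) + 2f(s_2) + f(s_3)].
Sum ≈ 25.3074.

25.3074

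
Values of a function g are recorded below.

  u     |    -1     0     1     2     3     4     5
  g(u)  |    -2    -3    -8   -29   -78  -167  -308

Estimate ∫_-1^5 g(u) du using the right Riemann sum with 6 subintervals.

Δu = 1.
Sum = 1·[(-3) + (-8) + (-29) + (-78) + (-167) + (-308)] = -593.

-593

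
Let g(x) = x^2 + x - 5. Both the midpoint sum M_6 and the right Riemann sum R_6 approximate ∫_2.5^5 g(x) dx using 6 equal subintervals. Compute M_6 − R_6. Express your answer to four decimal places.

M_6 ≈ 33.297164.
R_6 ≈ 37.832755.
M_6 − R_6 ≈ -4.5356.

-4.5356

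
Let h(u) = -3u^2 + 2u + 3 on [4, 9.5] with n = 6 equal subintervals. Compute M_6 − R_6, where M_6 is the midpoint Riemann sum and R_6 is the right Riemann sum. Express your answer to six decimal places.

M_6 ≈ -701.46961806.
R_6 ≈ -801.98784722.
M_6 − R_6 ≈ 100.518229.

100.518229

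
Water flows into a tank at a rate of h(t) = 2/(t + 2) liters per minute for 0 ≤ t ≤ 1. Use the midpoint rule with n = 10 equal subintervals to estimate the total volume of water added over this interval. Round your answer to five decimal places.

Δt = (1 − 0)/10 = 0.1.
Midpoints: 0.05, 0.15, 0.25, 0.35, 0.45, 0.55, 0.65, 0.75, 0.85, 0.95.
h(0.05) = 40/41, h(0.15) = 40/43, h(0.25) = 8/9, h(0.35) = 40/47, h(0.45) = 40/49, h(0.55) = 40/51, h(0.65) = 40/53, h(0.75) = 8/11, h(0.85) = 40/57, h(0.95) = 40/59.
Sum = Δt · [h(0.05) + h(0.15) + h(0.25) + ...].
Sum ≈ 0.81081.

0.81081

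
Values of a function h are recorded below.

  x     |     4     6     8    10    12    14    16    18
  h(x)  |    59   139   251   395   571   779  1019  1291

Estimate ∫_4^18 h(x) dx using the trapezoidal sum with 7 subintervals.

7658

Δx = 2.
T_7 = (2/2)·[59 + 2·139 + 2·251 + 2·395 + 2·571 + 2·779 + 2·1019 + 1291] = 7658.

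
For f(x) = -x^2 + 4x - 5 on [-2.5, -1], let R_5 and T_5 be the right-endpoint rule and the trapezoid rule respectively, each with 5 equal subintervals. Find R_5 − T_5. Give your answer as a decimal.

1.6875

R_5 = -21.21.
T_5 = -22.8975.
R_5 − T_5 = 1.6875.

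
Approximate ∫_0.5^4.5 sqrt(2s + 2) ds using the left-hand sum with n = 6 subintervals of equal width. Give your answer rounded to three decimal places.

9.891

Δs = (4.5 − 0.5)/6 = 2/3.
Left endpoints: 0.5, 7/6, 11/6, 2.5, 19/6, 23/6.
f(0.5) ≈ 1.732, f(7/6) ≈ 2.082, f(11/6) ≈ 2.380, f(2.5) ≈ 2.646, f(19/6) ≈ 2.887, f(23/6) ≈ 3.109.
Sum = Δs · [f(0.5) + f(7/6) + f(11/6) + ...].
Sum ≈ 9.891.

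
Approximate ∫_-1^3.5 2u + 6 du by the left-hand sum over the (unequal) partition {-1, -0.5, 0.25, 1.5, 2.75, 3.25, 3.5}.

Subinterval widths: 0.5, 0.75, 1.25, 1.25, 0.5, 0.25.
Left endpoints: -1, -0.5, 0.25, 1.5, 2.75, 3.25.
f(-1) = 4, f(-0.5) = 5, f(0.25) = 6.5, f(1.5) = 9, f(2.75) = 11.5, f(3.25) = 12.5.
Sum = Σ Δu_i · f(u_i).
Sum = 34.

34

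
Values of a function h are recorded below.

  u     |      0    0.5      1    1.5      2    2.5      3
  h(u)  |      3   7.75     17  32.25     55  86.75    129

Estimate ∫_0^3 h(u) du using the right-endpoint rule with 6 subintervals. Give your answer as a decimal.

Δu = 0.5.
Sum = 0.5·[7.75 + 17 + 32.25 + 55 + 86.75 + 129] = 163.875.

163.875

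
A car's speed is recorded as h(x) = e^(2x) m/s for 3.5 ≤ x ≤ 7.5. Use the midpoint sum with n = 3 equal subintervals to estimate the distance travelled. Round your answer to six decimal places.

Δx = (7.5 − 3.5)/3 = 4/3.
Midpoints: 25/6, 5.5, 41/6.
h(25/6) ≈ 4160.262005, h(5.5) ≈ 59874.141715, h(41/6) ≈ 861703.623834.
Sum = Δx · [h(25/6) + h(5.5) + h(41/6)].
Sum ≈ 1234317.370073.

1234317.370073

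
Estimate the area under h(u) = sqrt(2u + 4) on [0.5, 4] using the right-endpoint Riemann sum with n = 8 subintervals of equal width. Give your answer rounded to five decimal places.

Δu = (4 − 0.5)/8 = 0.4375.
Right endpoints: 0.9375, 1.375, 1.8125, 2.25, 2.6875, 3.125, 3.5625, 4.
h(0.9375) ≈ 2.42384, h(1.375) ≈ 2.59808, h(1.8125) ≈ 2.76134, h(2.25) ≈ 2.91548, h(2.6875) ≈ 3.06186, h(3.125) ≈ 3.20156, h(3.5625) ≈ 3.33542, h(4) ≈ 3.46410.
Sum = Δu · [h(0.9375) + h(1.375) + h(1.8125) + ...].
Sum ≈ 10.39573.

10.39573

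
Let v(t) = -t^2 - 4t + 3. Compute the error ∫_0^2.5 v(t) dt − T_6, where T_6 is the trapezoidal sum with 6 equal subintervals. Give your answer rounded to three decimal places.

Exact integral: ∫_0^2.5 v(t) dt ≈ -10.20833.
T_6 ≈ -10.28067.
Error ≈ -10.20833 − (-10.28067) ≈ 0.072.

0.072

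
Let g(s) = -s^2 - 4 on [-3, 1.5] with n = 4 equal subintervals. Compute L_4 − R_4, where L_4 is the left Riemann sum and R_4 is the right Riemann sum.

-7.59375

L_4 = -32.87109375.
R_4 = -25.27734375.
L_4 − R_4 = -7.59375.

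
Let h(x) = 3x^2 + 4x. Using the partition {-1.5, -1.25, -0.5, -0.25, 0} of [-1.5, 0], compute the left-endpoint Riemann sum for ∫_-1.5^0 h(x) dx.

-0.5625

Subinterval widths: 0.25, 0.75, 0.25, 0.25.
Left endpoints: -1.5, -1.25, -0.5, -0.25.
h(-1.5) = 0.75, h(-1.25) = -0.3125, h(-0.5) = -1.25, h(-0.25) = -0.8125.
Sum = Σ Δx_i · h(x_i).
Sum = -0.5625.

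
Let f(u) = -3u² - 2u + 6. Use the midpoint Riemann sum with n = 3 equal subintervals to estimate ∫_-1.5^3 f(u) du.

-7.59375

Δu = (3 − (-1.5))/3 = 1.5.
Midpoints: -0.75, 0.75, 2.25.
f(-0.75) = 5.8125, f(0.75) = 2.8125, f(2.25) = -13.6875.
Sum = Δu · [f(-0.75) + f(0.75) + f(2.25)].
Sum = -7.59375.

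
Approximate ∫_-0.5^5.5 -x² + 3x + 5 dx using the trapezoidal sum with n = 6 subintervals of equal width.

Δx = (5.5 − (-0.5))/6 = 1.
f(-0.5) = 3.25, f(0.5) = 6.25, f(1.5) = 7.25, f(2.5) = 6.25, f(3.5) = 3.25, f(4.5) = -1.75, f(5.5) = -8.75.
T_6 = (Δx/2)·[f(x_0) + 2f(x_1) + ... + 2f(x_{5}) + f(x_6)].
Sum = 18.5.

18.5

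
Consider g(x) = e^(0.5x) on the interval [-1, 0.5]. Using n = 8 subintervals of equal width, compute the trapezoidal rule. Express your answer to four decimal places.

1.3560

Δx = (0.5 − (-1))/8 = 0.1875.
g(-1) ≈ 0.6065, g(-0.8125) ≈ 0.6661, g(-0.625) ≈ 0.7316, g(-0.4375) ≈ 0.8035, g(-0.25) ≈ 0.8825, g(-0.0625) ≈ 0.9692, g(0.125) ≈ 1.0645, g(0.3125) ≈ 1.1691, g(0.5) ≈ 1.2840.
T_8 = (Δx/2)·[g(x_0) + 2g(x_1) + ... + 2g(x_{7}) + g(x_8)].
Sum ≈ 1.3560.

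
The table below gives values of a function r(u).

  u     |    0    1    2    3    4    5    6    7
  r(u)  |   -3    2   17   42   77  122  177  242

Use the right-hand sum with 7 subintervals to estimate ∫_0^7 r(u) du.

Δu = 1.
Sum = 1·[2 + 17 + 42 + 77 + 122 + 177 + 242] = 679.

679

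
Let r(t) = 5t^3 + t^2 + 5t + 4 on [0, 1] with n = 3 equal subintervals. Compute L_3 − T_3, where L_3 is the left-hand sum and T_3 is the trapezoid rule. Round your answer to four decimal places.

L_3 ≈ 6.407407.
T_3 ≈ 8.240741.
L_3 − T_3 ≈ -1.8333.

-1.8333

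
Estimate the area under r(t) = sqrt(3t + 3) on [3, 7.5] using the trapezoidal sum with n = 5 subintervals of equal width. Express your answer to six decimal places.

19.368497

Δt = (7.5 − 3)/5 = 0.9.
r(3) ≈ 3.464102, r(3.9) ≈ 3.834058, r(4.8) ≈ 4.171331, r(5.7) ≈ 4.483302, r(6.6) ≈ 4.774935, r(7.5) ≈ 5.049752.
T_5 = (Δt/2)·[r(t_0) + 2r(t_1) + ... + 2r(t_{4}) + r(t_5)].
Sum ≈ 19.368497.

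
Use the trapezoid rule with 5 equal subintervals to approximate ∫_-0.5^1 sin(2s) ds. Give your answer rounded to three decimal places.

Δs = (1 − (-0.5))/5 = 0.3.
f(-0.5) ≈ -0.841, f(-0.2) ≈ -0.389, f(0.1) ≈ 0.199, f(0.4) ≈ 0.717, f(0.7) ≈ 0.985, f(1) ≈ 0.909.
T_5 = (Δs/2)·[f(s_0) + 2f(s_1) + ... + 2f(s_{4}) + f(s_5)].
Sum ≈ 0.464.

0.464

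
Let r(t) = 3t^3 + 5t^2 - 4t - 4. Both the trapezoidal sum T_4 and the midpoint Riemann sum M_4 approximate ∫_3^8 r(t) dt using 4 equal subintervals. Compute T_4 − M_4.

106.4453125

T_4 = 3760.546875.
M_4 = 3654.1015625.
T_4 − M_4 = 106.4453125.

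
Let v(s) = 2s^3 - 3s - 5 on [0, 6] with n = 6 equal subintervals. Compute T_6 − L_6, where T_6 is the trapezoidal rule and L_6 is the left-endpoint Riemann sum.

T_6 = 582.
L_6 = 375.
T_6 − L_6 = 207.

207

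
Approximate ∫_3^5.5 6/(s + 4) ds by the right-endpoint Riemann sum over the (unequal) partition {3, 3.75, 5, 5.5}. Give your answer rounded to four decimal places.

1.7298

Subinterval widths: 0.75, 1.25, 0.5.
Right endpoints: 3.75, 5, 5.5.
f(3.75) = 24/31, f(5) = 2/3, f(5.5) = 12/19.
Sum = Σ Δs_i · f(s_i).
Sum ≈ 1.7298.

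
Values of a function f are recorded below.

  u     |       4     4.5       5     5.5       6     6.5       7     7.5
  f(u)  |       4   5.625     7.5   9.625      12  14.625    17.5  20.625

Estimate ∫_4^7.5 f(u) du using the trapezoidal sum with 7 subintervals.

Δu = 0.5.
T_7 = (0.5/2)·[4 + 2·5.625 + 2·7.5 + 2·9.625 + 2·12 + 2·14.625 + 2·17.5 + 20.625] = 39.59375.

39.59375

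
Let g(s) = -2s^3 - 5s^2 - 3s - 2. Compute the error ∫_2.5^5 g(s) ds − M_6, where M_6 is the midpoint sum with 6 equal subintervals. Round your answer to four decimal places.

Exact integral: ∫_2.5^5 g(s) ds ≈ -508.385417.
M_6 ≈ -507.390770.
Error ≈ -508.385417 − (-507.390770) ≈ -0.9946.

-0.9946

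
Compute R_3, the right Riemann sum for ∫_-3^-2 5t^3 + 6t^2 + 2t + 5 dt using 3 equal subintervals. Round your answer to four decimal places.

Δt = (-2 − (-3))/3 = 1/3.
Right endpoints: -8/3, -7/3, -2.
f(-8/3) = -1417/27, f(-7/3) = -824/27, f(-2) = -15.
Sum = Δt · [f(-8/3) + f(-7/3) + f(-2)].
Sum ≈ -32.6667.

-32.6667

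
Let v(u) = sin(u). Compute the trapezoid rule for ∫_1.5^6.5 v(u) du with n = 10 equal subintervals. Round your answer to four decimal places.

-0.8869

Δu = (6.5 − 1.5)/10 = 0.5.
v(1.5) ≈ 0.9975, v(2) ≈ 0.9093, v(2.5) ≈ 0.5985, v(3) ≈ 0.1411, v(3.5) ≈ -0.3508, v(4) ≈ -0.7568, v(4.5) ≈ -0.9775, v(5) ≈ -0.9589, v(5.5) ≈ -0.7055, v(6) ≈ -0.2794, v(6.5) ≈ 0.2151.
T_10 = (Δu/2)·[v(u_0) + 2v(u_1) + ... + 2v(u_{9}) + v(u_10)].
Sum ≈ -0.8869.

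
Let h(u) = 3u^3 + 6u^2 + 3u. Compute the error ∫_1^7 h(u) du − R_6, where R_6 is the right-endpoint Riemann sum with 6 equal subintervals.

Exact integral: ∫_1^7 h(u) du = 2556.
R_6 = 3264.
Error = 2556 − 3264 = -708.

-708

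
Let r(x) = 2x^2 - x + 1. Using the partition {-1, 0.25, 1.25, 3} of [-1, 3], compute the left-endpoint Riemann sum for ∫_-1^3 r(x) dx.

10.90625

Subinterval widths: 1.25, 1, 1.75.
Left endpoints: -1, 0.25, 1.25.
r(-1) = 4, r(0.25) = 0.875, r(1.25) = 2.875.
Sum = Σ Δx_i · r(x_i).
Sum = 10.90625.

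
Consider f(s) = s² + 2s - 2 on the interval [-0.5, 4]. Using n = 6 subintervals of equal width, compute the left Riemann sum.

19.265625

Δs = (4 − (-0.5))/6 = 0.75.
Left endpoints: -0.5, 0.25, 1, 1.75, 2.5, 3.25.
f(-0.5) = -2.75, f(0.25) = -1.4375, f(1) = 1, f(1.75) = 4.5625, f(2.5) = 9.25, f(3.25) = 15.0625.
Sum = Δs · [f(-0.5) + f(0.25) + f(1) + ...].
Sum = 19.265625.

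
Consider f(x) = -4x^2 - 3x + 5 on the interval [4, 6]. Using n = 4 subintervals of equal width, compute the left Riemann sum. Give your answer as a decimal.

Δx = (6 − 4)/4 = 0.5.
Left endpoints: 4, 4.5, 5, 5.5.
f(4) = -71, f(4.5) = -89.5, f(5) = -110, f(5.5) = -132.5.
Sum = Δx · [f(4) + f(4.5) + f(5) + f(5.5)].
Sum = -201.5.

-201.5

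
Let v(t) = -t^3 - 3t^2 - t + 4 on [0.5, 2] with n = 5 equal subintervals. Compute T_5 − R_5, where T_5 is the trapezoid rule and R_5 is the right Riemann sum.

3.09375

T_5 = -7.88625.
R_5 = -10.98.
T_5 − R_5 = 3.09375.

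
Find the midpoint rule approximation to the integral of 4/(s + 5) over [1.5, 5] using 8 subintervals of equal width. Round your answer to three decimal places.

1.723

Δs = (5 − 1.5)/8 = 0.4375.
Midpoints: 1.71875, 2.15625, 2.59375, 3.03125, 3.46875, 3.90625, 4.34375, 4.78125.
f(1.71875) = 128/215, f(2.15625) = 128/229, f(2.59375) = 128/243, f(3.03125) = 128/257, f(3.46875) = 128/271, f(3.90625) = 128/285, f(4.34375) = 128/299, f(4.78125) = 128/313.
Sum = Δs · [f(1.71875) + f(2.15625) + f(2.59375) + ...].
Sum ≈ 1.723.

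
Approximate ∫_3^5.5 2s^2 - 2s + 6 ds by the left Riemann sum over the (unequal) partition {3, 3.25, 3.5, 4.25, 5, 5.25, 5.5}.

76.65625

Subinterval widths: 0.25, 0.25, 0.75, 0.75, 0.25, 0.25.
Left endpoints: 3, 3.25, 3.5, 4.25, 5, 5.25.
f(3) = 18, f(3.25) = 20.625, f(3.5) = 23.5, f(4.25) = 33.625, f(5) = 46, f(5.25) = 50.625.
Sum = Σ Δs_i · f(s_i).
Sum = 76.65625.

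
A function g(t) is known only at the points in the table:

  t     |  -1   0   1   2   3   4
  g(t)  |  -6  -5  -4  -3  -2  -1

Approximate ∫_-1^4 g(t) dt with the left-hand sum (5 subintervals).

Δt = 1.
Sum = 1·[(-6) + (-5) + (-4) + (-3) + (-2)] = -20.

-20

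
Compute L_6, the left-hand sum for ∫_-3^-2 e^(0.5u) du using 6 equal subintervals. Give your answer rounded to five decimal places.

Δu = (-2 − (-3))/6 = 1/6.
Left endpoints: -3, -17/6, -8/3, -2.5, -7/3, -13/6.
f(-3) ≈ 0.22313, f(-17/6) ≈ 0.24252, f(-8/3) ≈ 0.26360, f(-2.5) ≈ 0.28650, f(-7/3) ≈ 0.31140, f(-13/6) ≈ 0.33847.
Sum = Δu · [f(-3) + f(-17/6) + f(-8/3) + ...].
Sum ≈ 0.27760.

0.27760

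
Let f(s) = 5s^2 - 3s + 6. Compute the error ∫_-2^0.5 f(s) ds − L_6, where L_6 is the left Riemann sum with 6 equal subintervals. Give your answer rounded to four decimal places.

Exact integral: ∫_-2^0.5 f(s) ds ≈ 34.166667.
L_6 ≈ 39.997106.
Error ≈ 34.166667 − 39.997106 ≈ -5.8304.

-5.8304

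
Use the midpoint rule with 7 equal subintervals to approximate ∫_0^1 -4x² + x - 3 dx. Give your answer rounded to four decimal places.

-3.8265

Δx = (1 − 0)/7 = 1/7.
Midpoints: 1/14, 3/14, 5/14, 0.5, 9/14, 11/14, 13/14.
f(1/14) = -289/98, f(3/14) = -291/98, f(5/14) = -309/98, f(0.5) = -3.5, f(9/14) = -393/98, f(11/14) = -459/98, f(13/14) = -541/98.
Sum = Δx · [f(1/14) + f(3/14) + f(5/14) + ...].
Sum ≈ -3.8265.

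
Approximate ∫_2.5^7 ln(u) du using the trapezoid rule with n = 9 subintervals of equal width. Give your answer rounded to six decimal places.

Δu = (7 − 2.5)/9 = 0.5.
f(2.5) ≈ 0.916291, f(3) ≈ 1.098612, f(3.5) ≈ 1.252763, f(4) ≈ 1.386294, f(4.5) ≈ 1.504077, f(5) ≈ 1.609438, f(5.5) ≈ 1.704748, f(6) ≈ 1.791759, f(6.5) ≈ 1.871802, f(7) ≈ 1.945910.
T_9 = (Δu/2)·[f(u_0) + 2f(u_1) + ... + 2f(u_{8}) + f(u_9)].
Sum ≈ 6.825298.

6.825298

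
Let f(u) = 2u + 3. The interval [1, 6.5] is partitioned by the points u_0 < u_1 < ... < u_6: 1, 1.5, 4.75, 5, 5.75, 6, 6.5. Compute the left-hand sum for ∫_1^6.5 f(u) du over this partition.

46

Subinterval widths: 0.5, 3.25, 0.25, 0.75, 0.25, 0.5.
Left endpoints: 1, 1.5, 4.75, 5, 5.75, 6.
f(1) = 5, f(1.5) = 6, f(4.75) = 12.5, f(5) = 13, f(5.75) = 14.5, f(6) = 15.
Sum = Σ Δu_i · f(u_i).
Sum = 46.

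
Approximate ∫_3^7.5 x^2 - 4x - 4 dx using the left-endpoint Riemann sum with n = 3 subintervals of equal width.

Δx = (7.5 − 3)/3 = 1.5.
Left endpoints: 3, 4.5, 6.
f(3) = -7, f(4.5) = -1.75, f(6) = 8.
Sum = Δx · [f(3) + f(4.5) + f(6)].
Sum = -1.125.

-1.125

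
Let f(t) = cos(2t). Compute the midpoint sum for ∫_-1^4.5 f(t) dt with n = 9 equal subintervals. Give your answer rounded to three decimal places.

0.704

Δt = (4.5 − (-1))/9 = 11/18.
Midpoints: -25/36, -1/12, 19/36, 41/36, 1.75, 85/36, 107/36, 43/12, 151/36.
f(-25/36) ≈ 0.181, f(-1/12) ≈ 0.986, f(19/36) ≈ 0.493, f(41/36) ≈ -0.650, f(1.75) ≈ -0.936, f(85/36) ≈ 0.010, f(107/36) ≈ 0.943, f(43/12) ≈ 0.634, f(151/36) ≈ -0.510.
Sum = Δt · [f(-25/36) + f(-1/12) + f(19/36) + ...].
Sum ≈ 0.704.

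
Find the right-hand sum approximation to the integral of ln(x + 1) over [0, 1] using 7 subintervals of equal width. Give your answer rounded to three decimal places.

Δx = (1 − 0)/7 = 1/7.
Right endpoints: 1/7, 2/7, 3/7, 4/7, 5/7, 6/7, 1.
f(1/7) ≈ 0.134, f(2/7) ≈ 0.251, f(3/7) ≈ 0.357, f(4/7) ≈ 0.452, f(5/7) ≈ 0.539, f(6/7) ≈ 0.619, f(1) ≈ 0.693.
Sum = Δx · [f(1/7) + f(2/7) + f(3/7) + ...].
Sum ≈ 0.435.

0.435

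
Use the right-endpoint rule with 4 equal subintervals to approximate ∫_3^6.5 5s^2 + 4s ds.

Δs = (6.5 − 3)/4 = 0.875.
Right endpoints: 3.875, 4.75, 5.625, 6.5.
f(3.875) = 90.578125, f(4.75) = 131.8125, f(5.625) = 180.703125, f(6.5) = 237.25.
Sum = Δs · [f(3.875) + f(4.75) + f(5.625) + f(6.5)].
Sum = 560.30078125.

560.30078125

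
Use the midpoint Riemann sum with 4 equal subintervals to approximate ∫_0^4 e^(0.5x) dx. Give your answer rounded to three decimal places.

12.646

Δx = (4 − 0)/4 = 1.
Midpoints: 0.5, 1.5, 2.5, 3.5.
f(0.5) ≈ 1.284, f(1.5) ≈ 2.117, f(2.5) ≈ 3.490, f(3.5) ≈ 5.755.
Sum = Δx · [f(0.5) + f(1.5) + f(2.5) + f(3.5)].
Sum ≈ 12.646.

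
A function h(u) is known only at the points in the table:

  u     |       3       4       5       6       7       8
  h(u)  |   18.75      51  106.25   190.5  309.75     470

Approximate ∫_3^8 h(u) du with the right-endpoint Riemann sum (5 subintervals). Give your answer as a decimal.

1127.5

Δu = 1.
Sum = 1·[51 + 106.25 + 190.5 + 309.75 + 470] = 1127.5.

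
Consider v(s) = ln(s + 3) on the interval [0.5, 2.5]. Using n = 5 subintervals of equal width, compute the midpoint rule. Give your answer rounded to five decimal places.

Δs = (2.5 − 0.5)/5 = 0.4.
Midpoints: 0.7, 1.1, 1.5, 1.9, 2.3.
v(0.7) ≈ 1.30833, v(1.1) ≈ 1.41099, v(1.5) ≈ 1.50408, v(1.9) ≈ 1.58924, v(2.3) ≈ 1.66771.
Sum = Δs · [v(0.7) + v(1.1) + v(1.5) + v(1.9) + v(2.3)].
Sum ≈ 2.99214.

2.99214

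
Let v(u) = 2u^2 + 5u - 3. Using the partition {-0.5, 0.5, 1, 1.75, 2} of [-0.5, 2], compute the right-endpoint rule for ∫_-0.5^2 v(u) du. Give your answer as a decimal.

14.65625

Subinterval widths: 1, 0.5, 0.75, 0.25.
Right endpoints: 0.5, 1, 1.75, 2.
v(0.5) = 0, v(1) = 4, v(1.75) = 11.875, v(2) = 15.
Sum = Σ Δu_i · v(u_i).
Sum = 14.65625.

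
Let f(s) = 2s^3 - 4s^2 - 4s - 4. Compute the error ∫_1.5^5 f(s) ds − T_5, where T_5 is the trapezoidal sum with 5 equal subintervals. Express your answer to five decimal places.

Exact integral: ∫_1.5^5 f(s) ds ≈ 88.3020833.
T_5 = 92.7325.
Error ≈ 88.3020833 − 92.7325 ≈ -4.43042.

-4.43042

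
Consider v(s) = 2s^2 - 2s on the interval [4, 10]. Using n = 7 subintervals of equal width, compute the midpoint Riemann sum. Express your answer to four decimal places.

Δs = (10 − 4)/7 = 6/7.
Midpoints: 31/7, 37/7, 43/7, 7, 55/7, 61/7, 67/7.
v(31/7) = 1488/49, v(37/7) = 2220/49, v(43/7) = 3096/49, v(7) = 84, v(55/7) = 5280/49, v(61/7) = 6588/49, v(67/7) = 8040/49.
Sum = Δs · [v(31/7) + v(37/7) + v(43/7) + ...].
Sum ≈ 539.2653.

539.2653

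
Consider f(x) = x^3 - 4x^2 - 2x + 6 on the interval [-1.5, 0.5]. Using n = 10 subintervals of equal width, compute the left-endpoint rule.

7.26

Δx = (0.5 − (-1.5))/10 = 0.2.
Left endpoints: -1.5, -1.3, -1.1, -0.9, -0.7, -0.5, -0.3, -0.1, 0.1, 0.3.
f(-1.5) = -3.375, f(-1.3) = -0.357, f(-1.1) = 2.029, f(-0.9) = 3.831, f(-0.7) = 5.097, f(-0.5) = 5.875, f(-0.3) = 6.213, f(-0.1) = 6.159, f(0.1) = 5.761, f(0.3) = 5.067.
Sum = Δx · [f(-1.5) + f(-1.3) + f(-1.1) + ...].
Sum = 7.26.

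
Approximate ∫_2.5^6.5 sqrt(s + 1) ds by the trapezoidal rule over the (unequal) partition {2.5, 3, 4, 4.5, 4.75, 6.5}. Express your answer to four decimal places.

Subinterval widths: 0.5, 1, 0.5, 0.25, 1.75.
f(2.5) ≈ 1.8708, f(3) ≈ 2.0000, f(4) ≈ 2.2361, f(4.5) ≈ 2.3452, f(4.75) ≈ 2.3979, f(6.5) ≈ 2.7386.
On each subinterval the trapezoid contributes (Δs_i/2)·[f(s_{i-1}) + f(s_i)].
Sum ≈ 9.3184.

9.3184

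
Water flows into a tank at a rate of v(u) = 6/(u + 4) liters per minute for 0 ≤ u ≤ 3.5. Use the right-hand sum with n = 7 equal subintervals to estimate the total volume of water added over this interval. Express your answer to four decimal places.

Δu = (3.5 − 0)/7 = 0.5.
Right endpoints: 0.5, 1, 1.5, 2, 2.5, 3, 3.5.
v(0.5) = 4/3, v(1) = 1.2, v(1.5) = 12/11, v(2) = 1, v(2.5) = 12/13, v(3) = 6/7, v(3.5) = 0.8.
Sum = Δu · [v(0.5) + v(1) + v(1.5) + ...].
Sum ≈ 3.6022.

3.6022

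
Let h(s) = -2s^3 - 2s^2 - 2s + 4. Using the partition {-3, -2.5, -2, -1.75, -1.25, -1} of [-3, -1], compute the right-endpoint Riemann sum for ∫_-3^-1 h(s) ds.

Subinterval widths: 0.5, 0.5, 0.25, 0.5, 0.25.
Right endpoints: -2.5, -2, -1.75, -1.25, -1.
h(-2.5) = 27.75, h(-2) = 16, h(-1.75) = 12.09375, h(-1.25) = 7.28125, h(-1) = 6.
Sum = Σ Δs_i · h(s_i).
Sum = 30.0390625.

30.0390625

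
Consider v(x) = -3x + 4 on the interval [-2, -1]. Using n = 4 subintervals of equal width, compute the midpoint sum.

Δx = (-1 − (-2))/4 = 0.25.
Midpoints: -1.875, -1.625, -1.375, -1.125.
v(-1.875) = 9.625, v(-1.625) = 8.875, v(-1.375) = 8.125, v(-1.125) = 7.375.
Sum = Δx · [v(-1.875) + v(-1.625) + v(-1.375) + v(-1.125)].
Sum = 8.5.

8.5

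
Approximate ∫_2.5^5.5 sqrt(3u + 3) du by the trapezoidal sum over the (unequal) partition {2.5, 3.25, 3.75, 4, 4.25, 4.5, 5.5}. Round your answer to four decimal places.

11.5695

Subinterval widths: 0.75, 0.5, 0.25, 0.25, 0.25, 1.
f(2.5) ≈ 3.2404, f(3.25) ≈ 3.5707, f(3.75) ≈ 3.7749, f(4) ≈ 3.8730, f(4.25) ≈ 3.9686, f(4.5) ≈ 4.0620, f(5.5) ≈ 4.4159.
On each subinterval the trapezoid contributes (Δu_i/2)·[f(u_{i-1}) + f(u_i)].
Sum ≈ 11.5695.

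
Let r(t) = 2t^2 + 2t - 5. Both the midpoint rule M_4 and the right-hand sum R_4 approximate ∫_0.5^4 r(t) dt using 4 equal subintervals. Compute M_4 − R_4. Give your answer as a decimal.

M_4 = 40.38671875.
R_4 = 58.5703125.
M_4 − R_4 = -18.18359375.

-18.18359375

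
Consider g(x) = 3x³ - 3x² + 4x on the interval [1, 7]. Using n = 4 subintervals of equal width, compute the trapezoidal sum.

Δx = (7 − 1)/4 = 1.5.
g(1) = 4, g(2.5) = 38.125, g(4) = 160, g(5.5) = 430.375, g(7) = 910.
T_4 = (Δx/2)·[g(x_0) + 2g(x_1) + 2g(x_2) + 2g(x_3) + g(x_4)].
Sum = 1628.25.

1628.25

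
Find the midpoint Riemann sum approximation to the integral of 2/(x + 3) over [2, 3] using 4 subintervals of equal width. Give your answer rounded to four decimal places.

Δx = (3 − 2)/4 = 0.25.
Midpoints: 2.125, 2.375, 2.625, 2.875.
f(2.125) = 16/41, f(2.375) = 16/43, f(2.625) = 16/45, f(2.875) = 16/47.
Sum = Δx · [f(2.125) + f(2.375) + f(2.625) + f(2.875)].
Sum ≈ 0.3646.

0.3646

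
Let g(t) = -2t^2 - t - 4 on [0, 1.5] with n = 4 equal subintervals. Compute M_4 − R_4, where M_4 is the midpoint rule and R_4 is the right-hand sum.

M_4 = -9.33984375.
R_4 = -10.5703125.
M_4 − R_4 = 1.23046875.

1.23046875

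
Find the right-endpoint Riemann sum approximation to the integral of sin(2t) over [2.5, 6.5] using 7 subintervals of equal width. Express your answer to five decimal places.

Δt = (6.5 − 2.5)/7 = 4/7.
Right endpoints: 43/14, 51/14, 59/14, 67/14, 75/14, 83/14, 6.5.
f(43/14) ≈ -0.13987, f(51/14) ≈ 0.84283, f(59/14) ≈ 0.83942, f(67/14) ≈ -0.14613, f(75/14) ≈ -0.96070, f(83/14) ≈ -0.65125, f(6.5) ≈ 0.42017.
Sum = Δt · [f(43/14) + f(51/14) + f(59/14) + ...].
Sum ≈ 0.11684.

0.11684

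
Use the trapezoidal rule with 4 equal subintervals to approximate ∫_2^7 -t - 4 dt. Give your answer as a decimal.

-42.5

Δt = (7 − 2)/4 = 1.25.
f(2) = -6, f(3.25) = -7.25, f(4.5) = -8.5, f(5.75) = -9.75, f(7) = -11.
T_4 = (Δt/2)·[f(t_0) + 2f(t_1) + 2f(t_2) + 2f(t_3) + f(t_4)].
Sum = -42.5.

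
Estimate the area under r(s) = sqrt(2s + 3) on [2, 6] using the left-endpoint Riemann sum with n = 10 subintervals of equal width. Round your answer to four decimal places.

Δs = (6 − 2)/10 = 0.4.
Left endpoints: 2, 2.4, 2.8, 3.2, 3.6, 4, 4.4, 4.8, 5.2, 5.6.
r(2) ≈ 2.6458, r(2.4) ≈ 2.7928, r(2.8) ≈ 2.9326, r(3.2) ≈ 3.0659, r(3.6) ≈ 3.1937, r(4) ≈ 3.3166, r(4.4) ≈ 3.4351, r(4.8) ≈ 3.5496, r(5.2) ≈ 3.6606, r(5.6) ≈ 3.7683.
Sum = Δs · [r(2) + r(2.4) + r(2.8) + ...].
Sum ≈ 12.9445.

12.9445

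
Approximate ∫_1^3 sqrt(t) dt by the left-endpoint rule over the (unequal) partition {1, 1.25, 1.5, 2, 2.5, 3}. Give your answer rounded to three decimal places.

Subinterval widths: 0.25, 0.25, 0.5, 0.5, 0.5.
Left endpoints: 1, 1.25, 1.5, 2, 2.5.
f(1) ≈ 1.000, f(1.25) ≈ 1.118, f(1.5) ≈ 1.225, f(2) ≈ 1.414, f(2.5) ≈ 1.581.
Sum = Σ Δt_i · f(t_i).
Sum ≈ 2.640.

2.640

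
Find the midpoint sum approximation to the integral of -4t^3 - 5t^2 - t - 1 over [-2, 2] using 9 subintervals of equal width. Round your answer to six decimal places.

-30.337449

Δt = (2 − (-2))/9 = 4/9.
Midpoints: -16/9, -4/3, -8/9, -4/9, 0, 4/9, 8/9, 4/3, 16/9.
f(-16/9) = 5431/729, f(-4/3) = 25/27, f(-8/9) = -913/729, f(-4/9) = -869/729, f(0) = -1, f(4/9) = -2029/729, f(8/9) = -6305/729, f(4/3) = -559/27, f(16/9) = -29929/729.
Sum = Δt · [f(-16/9) + f(-4/3) + f(-8/9) + ...].
Sum ≈ -30.337449.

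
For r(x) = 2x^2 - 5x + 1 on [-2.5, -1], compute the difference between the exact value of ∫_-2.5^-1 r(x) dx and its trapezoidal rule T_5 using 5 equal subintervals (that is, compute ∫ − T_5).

-0.045

Exact integral: ∫_-2.5^-1 r(x) dx = 24.375.
T_5 = 24.42.
Error = 24.375 − 24.42 = -0.045.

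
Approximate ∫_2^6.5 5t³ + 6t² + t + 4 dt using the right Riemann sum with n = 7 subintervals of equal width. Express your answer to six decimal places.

Δt = (6.5 − 2)/7 = 9/14.
Right endpoints: 37/14, 23/7, 55/14, 32/7, 73/14, 41/7, 6.5.
f(37/14) = 386489/2744, f(23/7) = 85552/343, f(55/14) = 1107731/2744, f(32/7) = 209788/343, f(73/14) = 2418005/2744, f(41/7) = 418588/343, f(6.5) = 1637.125.
Sum = Δt · [f(37/14) + f(23/7) + f(55/14) + ...].
Sum ≈ 3307.040816.

3307.040816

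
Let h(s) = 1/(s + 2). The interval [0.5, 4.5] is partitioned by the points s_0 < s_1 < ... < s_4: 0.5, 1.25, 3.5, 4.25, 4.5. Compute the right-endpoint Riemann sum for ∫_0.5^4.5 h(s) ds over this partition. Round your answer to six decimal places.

0.798322

Subinterval widths: 0.75, 2.25, 0.75, 0.25.
Right endpoints: 1.25, 3.5, 4.25, 4.5.
h(1.25) = 4/13, h(3.5) = 2/11, h(4.25) = 0.16, h(4.5) = 2/13.
Sum = Σ Δs_i · h(s_i).
Sum ≈ 0.798322.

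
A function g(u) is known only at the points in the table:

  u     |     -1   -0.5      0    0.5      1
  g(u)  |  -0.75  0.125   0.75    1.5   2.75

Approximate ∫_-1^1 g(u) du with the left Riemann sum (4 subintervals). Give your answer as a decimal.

0.8125

Δu = 0.5.
Sum = 0.5·[(-0.75) + 0.125 + 0.75 + 1.5] = 0.8125.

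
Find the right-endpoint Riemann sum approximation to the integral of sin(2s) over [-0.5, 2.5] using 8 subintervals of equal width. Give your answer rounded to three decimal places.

0.100

Δs = (2.5 − (-0.5))/8 = 0.375.
Right endpoints: -0.125, 0.25, 0.625, 1, 1.375, 1.75, 2.125, 2.5.
f(-0.125) ≈ -0.247, f(0.25) ≈ 0.479, f(0.625) ≈ 0.949, f(1) ≈ 0.909, f(1.375) ≈ 0.382, f(1.75) ≈ -0.351, f(2.125) ≈ -0.895, f(2.5) ≈ -0.959.
Sum = Δs · [f(-0.125) + f(0.25) + f(0.625) + ...].
Sum ≈ 0.100.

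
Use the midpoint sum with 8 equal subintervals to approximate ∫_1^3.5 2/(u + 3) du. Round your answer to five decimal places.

0.97070

Δu = (3.5 − 1)/8 = 0.3125.
Midpoints: 1.15625, 1.46875, 1.78125, 2.09375, 2.40625, 2.71875, 3.03125, 3.34375.
f(1.15625) = 64/133, f(1.46875) = 64/143, f(1.78125) = 64/153, f(2.09375) = 64/163, f(2.40625) = 64/173, f(2.71875) = 64/183, f(3.03125) = 64/193, f(3.34375) = 64/203.
Sum = Δu · [f(1.15625) + f(1.46875) + f(1.78125) + ...].
Sum ≈ 0.97070.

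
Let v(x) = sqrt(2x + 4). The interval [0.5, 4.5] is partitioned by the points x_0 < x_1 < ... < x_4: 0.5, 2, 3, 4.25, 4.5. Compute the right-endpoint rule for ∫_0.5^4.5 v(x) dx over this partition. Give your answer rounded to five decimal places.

Subinterval widths: 1.5, 1, 1.25, 0.25.
Right endpoints: 2, 3, 4.25, 4.5.
v(2) ≈ 2.82843, v(3) ≈ 3.16228, v(4.25) ≈ 3.53553, v(4.5) ≈ 3.60555.
Sum = Σ Δx_i · v(x_i).
Sum ≈ 12.72572.

12.72572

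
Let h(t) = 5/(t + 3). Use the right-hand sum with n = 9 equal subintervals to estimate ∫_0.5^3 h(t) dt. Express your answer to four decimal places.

2.6140

Δt = (3 − 0.5)/9 = 5/18.
Right endpoints: 7/9, 19/18, 4/3, 29/18, 17/9, 13/6, 22/9, 49/18, 3.
h(7/9) = 45/34, h(19/18) = 90/73, h(4/3) = 15/13, h(29/18) = 90/83, h(17/9) = 45/44, h(13/6) = 30/31, h(22/9) = 45/49, h(49/18) = 90/103, h(3) = 5/6.
Sum = Δt · [h(7/9) + h(19/18) + h(4/3) + ...].
Sum ≈ 2.6140.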